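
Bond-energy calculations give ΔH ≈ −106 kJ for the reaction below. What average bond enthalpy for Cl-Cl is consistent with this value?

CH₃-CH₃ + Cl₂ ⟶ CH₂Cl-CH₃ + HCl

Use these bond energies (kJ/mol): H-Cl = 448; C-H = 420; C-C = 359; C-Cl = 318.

D(Cl-Cl) ≈ 240 kJ/mol

Let D be the Cl-Cl bond energy.
Σ(broken) = 1×359 + 6×420 + 1×D = 2879 + D
Σ(formed) = 1×359 + 1×318 + 5×420 + 1×448 = 3225
ΔH = Σ(broken) − Σ(formed) = (2879 + D) − (3225) = −346 + D
Setting this equal to −106 kJ gives D = 240 kJ/mol.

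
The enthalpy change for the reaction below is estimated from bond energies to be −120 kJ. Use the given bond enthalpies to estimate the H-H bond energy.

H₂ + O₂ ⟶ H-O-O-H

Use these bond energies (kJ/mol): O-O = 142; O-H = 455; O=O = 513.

D(H-H) ≈ 419 kJ/mol

Let D be the H-H bond energy.
Σ(broken) = 1×D + 1×513 = 513 + D
Σ(formed) = 2×455 + 1×142 = 1052
ΔH = Σ(broken) − Σ(formed) = (513 + D) − (1052) = −539 + D
Setting this equal to −120 kJ gives D = 419 kJ/mol.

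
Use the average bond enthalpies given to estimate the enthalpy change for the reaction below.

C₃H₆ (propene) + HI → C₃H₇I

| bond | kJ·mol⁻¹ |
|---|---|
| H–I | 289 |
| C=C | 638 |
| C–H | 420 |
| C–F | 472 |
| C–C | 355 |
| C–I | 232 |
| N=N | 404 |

ΔH ≈ −80 kJ

Bonds broken (reactants):
  C–C: 1 × 355 = 355
  C–H: 6 × 420 = 2520
  C=C: 1 × 638 = 638
  H–I: 1 × 289 = 289
  Σ(broken) = 3802 kJ
Bonds formed (products):
  C–C: 2 × 355 = 710
  C–H: 7 × 420 = 2940
  C–I: 1 × 232 = 232
  Σ(formed) = 3882 kJ
ΔH = Σ(broken) − Σ(formed) = 3802 − 3882 = −80 kJ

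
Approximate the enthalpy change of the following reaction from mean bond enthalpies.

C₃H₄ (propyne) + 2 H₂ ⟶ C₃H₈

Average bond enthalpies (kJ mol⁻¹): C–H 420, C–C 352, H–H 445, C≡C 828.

Bonds broken (reactants):
  C≡C: 1 × 828 = 828
  C–C: 1 × 352 = 352
  C–H: 4 × 420 = 1680
  H–H: 2 × 445 = 890
  Σ(broken) = 3750 kJ
Bonds formed (products):
  C–C: 2 × 352 = 704
  C–H: 8 × 420 = 3360
  Σ(formed) = 4064 kJ
ΔH = Σ(broken) − Σ(formed) = 3750 − 4064 = −314 kJ

ΔH ≈ −314 kJ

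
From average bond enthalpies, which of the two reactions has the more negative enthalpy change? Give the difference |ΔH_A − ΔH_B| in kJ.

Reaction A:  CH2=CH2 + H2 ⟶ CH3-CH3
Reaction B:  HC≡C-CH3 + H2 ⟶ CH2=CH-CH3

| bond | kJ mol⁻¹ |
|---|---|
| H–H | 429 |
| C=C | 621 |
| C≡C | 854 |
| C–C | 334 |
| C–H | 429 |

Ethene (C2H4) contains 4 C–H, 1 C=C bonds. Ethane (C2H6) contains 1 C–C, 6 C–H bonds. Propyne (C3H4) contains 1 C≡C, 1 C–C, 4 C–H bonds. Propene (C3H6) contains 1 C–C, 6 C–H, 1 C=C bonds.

Reaction B, by 54 kJ

Reaction A:
  Bonds broken (reactants):
    C–H: 4 × 429 = 1716
    C=C: 1 × 621 = 621
    H–H: 1 × 429 = 429
    Σ(broken) = 2766 kJ
  Bonds formed (products):
    C–C: 1 × 334 = 334
    C–H: 6 × 429 = 2574
    Σ(formed) = 2908 kJ
  ΔH_A = 2766 − 2908 = −142 kJ
Reaction B:
  Bonds broken (reactants):
    C≡C: 1 × 854 = 854
    C–C: 1 × 334 = 334
    C–H: 4 × 429 = 1716
    H–H: 1 × 429 = 429
    Σ(broken) = 3333 kJ
  Bonds formed (products):
    C–C: 1 × 334 = 334
    C–H: 6 × 429 = 2574
    C=C: 1 × 621 = 621
    Σ(formed) = 3529 kJ
  ΔH_B = 3333 − 3529 = −196 kJ
ΔH_A − ΔH_B = +54 kJ, so reaction B has the more negative ΔH; |ΔH_A − ΔH_B| = 54 kJ.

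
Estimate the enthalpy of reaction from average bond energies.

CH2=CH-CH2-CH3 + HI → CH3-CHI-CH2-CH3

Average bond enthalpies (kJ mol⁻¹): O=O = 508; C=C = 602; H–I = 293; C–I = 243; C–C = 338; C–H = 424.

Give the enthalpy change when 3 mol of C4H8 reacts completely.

ΔH = −330 kJ

Bonds broken (reactants):
  C–C: 2 × 338 = 676
  C–H: 8 × 424 = 3392
  C=C: 1 × 602 = 602
  H–I: 1 × 293 = 293
  Σ(broken) = 4963 kJ
Bonds formed (products):
  C–C: 3 × 338 = 1014
  C–H: 9 × 424 = 3816
  C–I: 1 × 243 = 243
  Σ(formed) = 5073 kJ
ΔH = Σ(broken) − Σ(formed) = 4963 − 5073 = −110 kJ
For 3× the reaction as written: 3 × (−110) = −330 kJ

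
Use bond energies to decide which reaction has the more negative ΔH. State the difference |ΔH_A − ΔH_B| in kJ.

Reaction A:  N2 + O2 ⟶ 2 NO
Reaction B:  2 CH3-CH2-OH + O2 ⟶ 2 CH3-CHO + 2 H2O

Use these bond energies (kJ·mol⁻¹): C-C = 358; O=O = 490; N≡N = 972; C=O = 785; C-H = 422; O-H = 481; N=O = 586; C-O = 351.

Reaction B, by 786 kJ

Reaction A:
  Bonds broken (reactants):
    N≡N: 1 × 972 = 972
    O=O: 1 × 490 = 490
    Σ(broken) = 1462 kJ
  Bonds formed (products):
    N=O: 2 × 586 = 1172
    Σ(formed) = 1172 kJ
  ΔH_A = 1462 − 1172 = +290 kJ
Reaction B:
  Bonds broken (reactants):
    C-C: 2 × 358 = 716
    C-H: 10 × 422 = 4220
    C-O: 2 × 351 = 702
    O-H: 2 × 481 = 962
    O=O: 1 × 490 = 490
    Σ(broken) = 7090 kJ
  Bonds formed (products):
    C-C: 2 × 358 = 716
    C-H: 8 × 422 = 3376
    C=O: 2 × 785 = 1570
    O-H: 4 × 481 = 1924
    Σ(formed) = 7586 kJ
  ΔH_B = 7090 − 7586 = −496 kJ
ΔH_A − ΔH_B = +786 kJ, so reaction B has the more negative ΔH; |ΔH_A − ΔH_B| = 786 kJ.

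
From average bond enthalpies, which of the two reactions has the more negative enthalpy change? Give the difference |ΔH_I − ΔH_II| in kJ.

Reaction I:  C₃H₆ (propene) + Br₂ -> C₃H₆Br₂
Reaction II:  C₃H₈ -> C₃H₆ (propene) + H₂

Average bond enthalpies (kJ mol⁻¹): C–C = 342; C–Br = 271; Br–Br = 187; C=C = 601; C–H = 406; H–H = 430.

Reaction I:
  Bonds broken (reactants):
    Br–Br: 1 × 187 = 187
    C–C: 1 × 342 = 342
    C–H: 6 × 406 = 2436
    C=C: 1 × 601 = 601
    Σ(broken) = 3566 kJ
  Bonds formed (products):
    C–Br: 2 × 271 = 542
    C–C: 2 × 342 = 684
    C–H: 6 × 406 = 2436
    Σ(formed) = 3662 kJ
  ΔH_I = 3566 − 3662 = −96 kJ
Reaction II:
  Bonds broken (reactants):
    C–C: 2 × 342 = 684
    C–H: 8 × 406 = 3248
    Σ(broken) = 3932 kJ
  Bonds formed (products):
    C–C: 1 × 342 = 342
    C–H: 6 × 406 = 2436
    C=C: 1 × 601 = 601
    H–H: 1 × 430 = 430
    Σ(formed) = 3809 kJ
  ΔH_II = 3932 − 3809 = +123 kJ
ΔH_I − ΔH_II = −219 kJ, so reaction I has the more negative ΔH; |ΔH_I − ΔH_II| = 219 kJ.

Reaction I, by 219 kJ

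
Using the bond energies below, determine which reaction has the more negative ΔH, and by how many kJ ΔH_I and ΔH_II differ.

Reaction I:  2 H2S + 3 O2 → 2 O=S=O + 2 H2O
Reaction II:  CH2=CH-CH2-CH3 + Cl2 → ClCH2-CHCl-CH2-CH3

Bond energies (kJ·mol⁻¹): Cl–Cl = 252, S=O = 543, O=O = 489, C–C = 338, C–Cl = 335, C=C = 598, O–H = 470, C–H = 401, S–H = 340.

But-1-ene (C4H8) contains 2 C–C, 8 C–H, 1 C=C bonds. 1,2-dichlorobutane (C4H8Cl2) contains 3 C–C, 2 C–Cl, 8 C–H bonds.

Reaction I, by 1067 kJ

Reaction I:
  Bonds broken (reactants):
    O=O: 3 × 489 = 1467
    S–H: 4 × 340 = 1360
    Σ(broken) = 2827 kJ
  Bonds formed (products):
    O–H: 4 × 470 = 1880
    S=O: 4 × 543 = 2172
    Σ(formed) = 4052 kJ
  ΔH_I = 2827 − 4052 = −1225 kJ
Reaction II:
  Bonds broken (reactants):
    C–C: 2 × 338 = 676
    C–H: 8 × 401 = 3208
    C=C: 1 × 598 = 598
    Cl–Cl: 1 × 252 = 252
    Σ(broken) = 4734 kJ
  Bonds formed (products):
    C–C: 3 × 338 = 1014
    C–Cl: 2 × 335 = 670
    C–H: 8 × 401 = 3208
    Σ(formed) = 4892 kJ
  ΔH_II = 4734 − 4892 = −158 kJ
ΔH_I − ΔH_II = −1067 kJ, so reaction I has the more negative ΔH; |ΔH_I − ΔH_II| = 1067 kJ.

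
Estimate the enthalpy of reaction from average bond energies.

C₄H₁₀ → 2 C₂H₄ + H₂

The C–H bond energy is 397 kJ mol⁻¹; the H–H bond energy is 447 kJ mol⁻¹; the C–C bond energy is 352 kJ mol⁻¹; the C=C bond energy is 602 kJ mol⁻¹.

Bonds broken (reactants):
  C–C: 3 × 352 = 1056
  C–H: 10 × 397 = 3970
  Σ(broken) = 5026 kJ
Bonds formed (products):
  C–H: 8 × 397 = 3176
  C=C: 2 × 602 = 1204
  H–H: 1 × 447 = 447
  Σ(formed) = 4827 kJ
ΔH = Σ(broken) − Σ(formed) = 5026 − 4827 = +199 kJ

ΔH ≈ +199 kJ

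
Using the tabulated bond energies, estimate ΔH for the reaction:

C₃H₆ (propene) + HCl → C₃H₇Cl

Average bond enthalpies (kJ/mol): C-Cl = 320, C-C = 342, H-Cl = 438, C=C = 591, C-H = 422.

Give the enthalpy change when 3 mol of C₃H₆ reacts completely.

ΔH = −165 kJ

Bonds broken (reactants):
  C-C: 1 × 342 = 342
  C-H: 6 × 422 = 2532
  C=C: 1 × 591 = 591
  H-Cl: 1 × 438 = 438
  Σ(broken) = 3903 kJ
Bonds formed (products):
  C-C: 2 × 342 = 684
  C-Cl: 1 × 320 = 320
  C-H: 7 × 422 = 2954
  Σ(formed) = 3958 kJ
ΔH = Σ(broken) − Σ(formed) = 3903 − 3958 = −55 kJ
For 3× the reaction as written: 3 × (−55) = −165 kJ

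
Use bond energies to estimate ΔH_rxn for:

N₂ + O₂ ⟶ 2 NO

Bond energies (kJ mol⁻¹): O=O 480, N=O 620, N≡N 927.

ΔH ≈ +167 kJ

Bonds broken (reactants):
  N≡N: 1 × 927 = 927
  O=O: 1 × 480 = 480
  Σ(broken) = 1407 kJ
Bonds formed (products):
  N=O: 2 × 620 = 1240
  Σ(formed) = 1240 kJ
ΔH = Σ(broken) − Σ(formed) = 1407 − 1240 = +167 kJ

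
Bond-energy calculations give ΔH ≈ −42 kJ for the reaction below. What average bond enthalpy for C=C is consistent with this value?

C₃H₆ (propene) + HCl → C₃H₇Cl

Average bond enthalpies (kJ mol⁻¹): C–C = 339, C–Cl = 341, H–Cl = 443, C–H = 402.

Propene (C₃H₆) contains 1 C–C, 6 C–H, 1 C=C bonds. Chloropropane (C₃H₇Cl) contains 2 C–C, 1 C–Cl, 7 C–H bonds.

D(C=C) ≈ 597 kJ/mol

Let D be the C=C bond energy.
Σ(broken) = 1×339 + 6×402 + 1×D + 1×443 = 3194 + D
Σ(formed) = 2×339 + 1×341 + 7×402 = 3833
ΔH = Σ(broken) − Σ(formed) = (3194 + D) − (3833) = −639 + D
Setting this equal to −42 kJ gives D = 597 kJ/mol.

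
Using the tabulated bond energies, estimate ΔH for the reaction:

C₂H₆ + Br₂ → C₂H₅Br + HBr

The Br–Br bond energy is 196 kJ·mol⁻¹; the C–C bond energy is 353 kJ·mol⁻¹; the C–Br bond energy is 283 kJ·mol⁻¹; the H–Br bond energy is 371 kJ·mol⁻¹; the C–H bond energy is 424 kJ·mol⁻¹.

Bonds broken (reactants):
  Br–Br: 1 × 196 = 196
  C–C: 1 × 353 = 353
  C–H: 6 × 424 = 2544
  Σ(broken) = 3093 kJ
Bonds formed (products):
  C–Br: 1 × 283 = 283
  C–C: 1 × 353 = 353
  C–H: 5 × 424 = 2120
  H–Br: 1 × 371 = 371
  Σ(formed) = 3127 kJ
ΔH = Σ(broken) − Σ(formed) = 3093 − 3127 = −34 kJ

ΔH ≈ −34 kJ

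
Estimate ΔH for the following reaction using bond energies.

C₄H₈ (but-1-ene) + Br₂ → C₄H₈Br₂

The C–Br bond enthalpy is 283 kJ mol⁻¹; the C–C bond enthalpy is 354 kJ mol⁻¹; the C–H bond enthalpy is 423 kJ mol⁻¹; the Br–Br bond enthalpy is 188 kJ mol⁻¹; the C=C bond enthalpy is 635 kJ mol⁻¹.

ΔH ≈ −97 kJ

Bonds broken (reactants):
  Br–Br: 1 × 188 = 188
  C–C: 2 × 354 = 708
  C–H: 8 × 423 = 3384
  C=C: 1 × 635 = 635
  Σ(broken) = 4915 kJ
Bonds formed (products):
  C–Br: 2 × 283 = 566
  C–C: 3 × 354 = 1062
  C–H: 8 × 423 = 3384
  Σ(formed) = 5012 kJ
ΔH = Σ(broken) − Σ(formed) = 4915 − 5012 = −97 kJ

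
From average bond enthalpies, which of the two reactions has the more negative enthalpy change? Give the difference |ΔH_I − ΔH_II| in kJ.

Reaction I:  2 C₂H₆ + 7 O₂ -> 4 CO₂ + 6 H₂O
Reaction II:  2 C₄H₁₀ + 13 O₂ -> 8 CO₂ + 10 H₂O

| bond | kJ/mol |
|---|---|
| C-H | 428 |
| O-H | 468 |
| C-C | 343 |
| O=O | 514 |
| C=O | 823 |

Reaction I:
  Bonds broken (reactants):
    C-C: 2 × 343 = 686
    C-H: 12 × 428 = 5136
    O=O: 7 × 514 = 3598
    Σ(broken) = 9420 kJ
  Bonds formed (products):
    C=O: 8 × 823 = 6584
    O-H: 12 × 468 = 5616
    Σ(formed) = 12200 kJ
  ΔH_I = 9420 − 12200 = −2780 kJ
Reaction II:
  Bonds broken (reactants):
    C-C: 6 × 343 = 2058
    C-H: 20 × 428 = 8560
    O=O: 13 × 514 = 6682
    Σ(broken) = 17300 kJ
  Bonds formed (products):
    C=O: 16 × 823 = 13168
    O-H: 20 × 468 = 9360
    Σ(formed) = 22528 kJ
  ΔH_II = 17300 − 22528 = −5228 kJ
ΔH_I − ΔH_II = +2448 kJ, so reaction II has the more negative ΔH; |ΔH_I − ΔH_II| = 2448 kJ.

Reaction II, by 2448 kJ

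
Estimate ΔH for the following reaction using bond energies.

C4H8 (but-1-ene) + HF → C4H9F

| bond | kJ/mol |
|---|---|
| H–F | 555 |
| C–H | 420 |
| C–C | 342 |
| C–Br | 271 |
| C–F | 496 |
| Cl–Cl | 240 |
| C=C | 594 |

ΔH ≈ −109 kJ

Bonds broken (reactants):
  C–C: 2 × 342 = 684
  C–H: 8 × 420 = 3360
  C=C: 1 × 594 = 594
  H–F: 1 × 555 = 555
  Σ(broken) = 5193 kJ
Bonds formed (products):
  C–C: 3 × 342 = 1026
  C–F: 1 × 496 = 496
  C–H: 9 × 420 = 3780
  Σ(formed) = 5302 kJ
ΔH = Σ(broken) − Σ(formed) = 5193 − 5302 = −109 kJ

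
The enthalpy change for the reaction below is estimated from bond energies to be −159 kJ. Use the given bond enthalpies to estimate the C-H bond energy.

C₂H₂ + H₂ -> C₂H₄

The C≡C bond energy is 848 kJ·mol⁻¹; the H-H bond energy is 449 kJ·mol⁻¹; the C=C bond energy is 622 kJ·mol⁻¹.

D(C-H) ≈ 417 kJ/mol

Let D be the C-H bond energy.
Σ(broken) = 1×848 + 2×D + 1×449 = 1297 + 2D
Σ(formed) = 4×D + 1×622 = 622 + 4D
ΔH = Σ(broken) − Σ(formed) = (1297 + 2D) − (622 + 4D) = +675 − 2D
Setting this equal to −159 kJ gives 2D = 834, so D = 417 kJ/mol.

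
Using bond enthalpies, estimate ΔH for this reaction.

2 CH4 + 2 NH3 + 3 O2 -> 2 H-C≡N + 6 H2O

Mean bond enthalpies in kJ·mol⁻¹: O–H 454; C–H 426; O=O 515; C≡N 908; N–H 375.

Bonds broken (reactants):
  C–H: 8 × 426 = 3408
  N–H: 6 × 375 = 2250
  O=O: 3 × 515 = 1545
  Σ(broken) = 7203 kJ
Bonds formed (products):
  C≡N: 2 × 908 = 1816
  C–H: 2 × 426 = 852
  O–H: 12 × 454 = 5448
  Σ(formed) = 8116 kJ
ΔH = Σ(broken) − Σ(formed) = 7203 − 8116 = −913 kJ

ΔH ≈ −913 kJ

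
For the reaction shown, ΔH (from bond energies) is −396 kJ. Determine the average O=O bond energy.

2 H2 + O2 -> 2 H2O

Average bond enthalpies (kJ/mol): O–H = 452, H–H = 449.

Let D be the O=O bond energy.
Σ(broken) = 2×449 + 1×D = 898 + D
Σ(formed) = 4×452 = 1808
ΔH = Σ(broken) − Σ(formed) = (898 + D) − (1808) = −910 + D
Setting this equal to −396 kJ gives D = 514 kJ/mol.

D(O=O) ≈ 514 kJ/mol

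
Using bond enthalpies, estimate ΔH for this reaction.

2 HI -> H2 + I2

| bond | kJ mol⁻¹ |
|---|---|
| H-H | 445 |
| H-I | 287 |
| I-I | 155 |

Bonds broken (reactants):
  H-I: 2 × 287 = 574
  Σ(broken) = 574 kJ
Bonds formed (products):
  H-H: 1 × 445 = 445
  I-I: 1 × 155 = 155
  Σ(formed) = 600 kJ
ΔH = Σ(broken) − Σ(formed) = 574 − 600 = −26 kJ

ΔH ≈ −26 kJ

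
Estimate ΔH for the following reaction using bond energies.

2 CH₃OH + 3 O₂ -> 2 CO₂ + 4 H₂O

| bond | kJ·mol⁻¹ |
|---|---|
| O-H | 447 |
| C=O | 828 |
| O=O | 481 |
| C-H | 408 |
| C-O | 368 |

ΔH ≈ −1367 kJ

Bonds broken (reactants):
  C-H: 6 × 408 = 2448
  C-O: 2 × 368 = 736
  O-H: 2 × 447 = 894
  O=O: 3 × 481 = 1443
  Σ(broken) = 5521 kJ
Bonds formed (products):
  C=O: 4 × 828 = 3312
  O-H: 8 × 447 = 3576
  Σ(formed) = 6888 kJ
ΔH = Σ(broken) − Σ(formed) = 5521 − 6888 = −1367 kJ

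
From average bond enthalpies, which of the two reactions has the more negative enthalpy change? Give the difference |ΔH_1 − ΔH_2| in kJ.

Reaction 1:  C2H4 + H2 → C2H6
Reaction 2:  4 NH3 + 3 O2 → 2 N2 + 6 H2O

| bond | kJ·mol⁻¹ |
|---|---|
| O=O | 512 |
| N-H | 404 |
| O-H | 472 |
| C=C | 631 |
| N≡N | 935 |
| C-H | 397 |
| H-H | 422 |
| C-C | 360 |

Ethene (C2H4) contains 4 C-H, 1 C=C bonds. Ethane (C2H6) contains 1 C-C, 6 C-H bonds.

Reaction 1:
  Bonds broken (reactants):
    C-H: 4 × 397 = 1588
    C=C: 1 × 631 = 631
    H-H: 1 × 422 = 422
    Σ(broken) = 2641 kJ
  Bonds formed (products):
    C-C: 1 × 360 = 360
    C-H: 6 × 397 = 2382
    Σ(formed) = 2742 kJ
  ΔH_1 = 2641 − 2742 = −101 kJ
Reaction 2:
  Bonds broken (reactants):
    N-H: 12 × 404 = 4848
    O=O: 3 × 512 = 1536
    Σ(broken) = 6384 kJ
  Bonds formed (products):
    N≡N: 2 × 935 = 1870
    O-H: 12 × 472 = 5664
    Σ(formed) = 7534 kJ
  ΔH_2 = 6384 − 7534 = −1150 kJ
ΔH_1 − ΔH_2 = +1049 kJ, so reaction 2 has the more negative ΔH; |ΔH_1 − ΔH_2| = 1049 kJ.

Reaction 2, by 1049 kJ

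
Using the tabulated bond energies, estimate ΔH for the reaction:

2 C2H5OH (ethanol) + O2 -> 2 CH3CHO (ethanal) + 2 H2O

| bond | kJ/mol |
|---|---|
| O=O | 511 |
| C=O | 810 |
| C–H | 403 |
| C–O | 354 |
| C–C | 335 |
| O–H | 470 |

Bonds broken (reactants):
  C–C: 2 × 335 = 670
  C–H: 10 × 403 = 4030
  C–O: 2 × 354 = 708
  O–H: 2 × 470 = 940
  O=O: 1 × 511 = 511
  Σ(broken) = 6859 kJ
Bonds formed (products):
  C–C: 2 × 335 = 670
  C–H: 8 × 403 = 3224
  C=O: 2 × 810 = 1620
  O–H: 4 × 470 = 1880
  Σ(formed) = 7394 kJ
ΔH = Σ(broken) − Σ(formed) = 6859 − 7394 = −535 kJ

ΔH ≈ −535 kJ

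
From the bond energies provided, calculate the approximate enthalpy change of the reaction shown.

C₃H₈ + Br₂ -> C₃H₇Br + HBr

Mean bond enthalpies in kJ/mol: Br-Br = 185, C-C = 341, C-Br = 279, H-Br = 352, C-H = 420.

Bonds broken (reactants):
  Br-Br: 1 × 185 = 185
  C-C: 2 × 341 = 682
  C-H: 8 × 420 = 3360
  Σ(broken) = 4227 kJ
Bonds formed (products):
  C-Br: 1 × 279 = 279
  C-C: 2 × 341 = 682
  C-H: 7 × 420 = 2940
  H-Br: 1 × 352 = 352
  Σ(formed) = 4253 kJ
ΔH = Σ(broken) − Σ(formed) = 4227 − 4253 = −26 kJ

ΔH ≈ −26 kJ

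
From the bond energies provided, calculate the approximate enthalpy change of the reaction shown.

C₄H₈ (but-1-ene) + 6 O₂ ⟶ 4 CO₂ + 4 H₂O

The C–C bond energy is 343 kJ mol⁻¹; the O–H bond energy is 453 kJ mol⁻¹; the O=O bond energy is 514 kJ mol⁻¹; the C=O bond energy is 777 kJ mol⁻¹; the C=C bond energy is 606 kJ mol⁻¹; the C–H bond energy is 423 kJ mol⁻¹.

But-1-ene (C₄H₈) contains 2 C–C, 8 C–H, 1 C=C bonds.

ΔH ≈ −2080 kJ

Bonds broken (reactants):
  C–C: 2 × 343 = 686
  C–H: 8 × 423 = 3384
  C=C: 1 × 606 = 606
  O=O: 6 × 514 = 3084
  Σ(broken) = 7760 kJ
Bonds formed (products):
  C=O: 8 × 777 = 6216
  O–H: 8 × 453 = 3624
  Σ(formed) = 9840 kJ
ΔH = Σ(broken) − Σ(formed) = 7760 − 9840 = −2080 kJ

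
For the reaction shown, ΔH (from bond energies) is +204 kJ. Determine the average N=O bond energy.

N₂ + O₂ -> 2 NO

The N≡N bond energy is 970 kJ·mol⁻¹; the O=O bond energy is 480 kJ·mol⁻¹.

D(N=O) ≈ 623 kJ/mol

Let D be the N=O bond energy.
Σ(broken) = 1×970 + 1×480 = 1450
Σ(formed) = 2×D = 2D
ΔH = Σ(broken) − Σ(formed) = (1450) − (2D) = +1450 − 2D
Setting this equal to +204 kJ gives 2D = 1246, so D = 623 kJ/mol.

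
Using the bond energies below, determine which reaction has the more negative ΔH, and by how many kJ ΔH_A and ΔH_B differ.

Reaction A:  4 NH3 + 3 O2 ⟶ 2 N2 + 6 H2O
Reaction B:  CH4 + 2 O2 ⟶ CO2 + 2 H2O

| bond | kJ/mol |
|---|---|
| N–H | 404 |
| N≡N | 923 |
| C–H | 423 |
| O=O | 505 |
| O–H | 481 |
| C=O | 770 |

Reaction A:
  Bonds broken (reactants):
    N–H: 12 × 404 = 4848
    O=O: 3 × 505 = 1515
    Σ(broken) = 6363 kJ
  Bonds formed (products):
    N≡N: 2 × 923 = 1846
    O–H: 12 × 481 = 5772
    Σ(formed) = 7618 kJ
  ΔH_A = 6363 − 7618 = −1255 kJ
Reaction B:
  Bonds broken (reactants):
    C–H: 4 × 423 = 1692
    O=O: 2 × 505 = 1010
    Σ(broken) = 2702 kJ
  Bonds formed (products):
    C=O: 2 × 770 = 1540
    O–H: 4 × 481 = 1924
    Σ(formed) = 3464 kJ
  ΔH_B = 2702 − 3464 = −762 kJ
ΔH_A − ΔH_B = −493 kJ, so reaction A has the more negative ΔH; |ΔH_A − ΔH_B| = 493 kJ.

Reaction A, by 493 kJ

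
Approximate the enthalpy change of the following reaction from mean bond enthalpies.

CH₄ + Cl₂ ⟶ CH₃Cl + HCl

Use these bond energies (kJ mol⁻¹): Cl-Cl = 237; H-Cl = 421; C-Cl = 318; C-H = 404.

Bonds broken (reactants):
  C-H: 4 × 404 = 1616
  Cl-Cl: 1 × 237 = 237
  Σ(broken) = 1853 kJ
Bonds formed (products):
  C-Cl: 1 × 318 = 318
  C-H: 3 × 404 = 1212
  H-Cl: 1 × 421 = 421
  Σ(formed) = 1951 kJ
ΔH = Σ(broken) − Σ(formed) = 1853 − 1951 = −98 kJ

ΔH ≈ −98 kJ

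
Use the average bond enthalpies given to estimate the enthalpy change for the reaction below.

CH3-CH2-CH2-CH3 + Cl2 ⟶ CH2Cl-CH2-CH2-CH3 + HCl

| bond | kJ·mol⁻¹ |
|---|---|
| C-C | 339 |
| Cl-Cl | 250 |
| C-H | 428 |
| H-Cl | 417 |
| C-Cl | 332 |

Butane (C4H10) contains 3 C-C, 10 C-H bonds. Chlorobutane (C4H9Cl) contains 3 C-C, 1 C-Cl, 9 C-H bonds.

ΔH ≈ −71 kJ

Bonds broken (reactants):
  C-C: 3 × 339 = 1017
  C-H: 10 × 428 = 4280
  Cl-Cl: 1 × 250 = 250
  Σ(broken) = 5547 kJ
Bonds formed (products):
  C-C: 3 × 339 = 1017
  C-Cl: 1 × 332 = 332
  C-H: 9 × 428 = 3852
  H-Cl: 1 × 417 = 417
  Σ(formed) = 5618 kJ
ΔH = Σ(broken) − Σ(formed) = 5547 − 5618 = −71 kJ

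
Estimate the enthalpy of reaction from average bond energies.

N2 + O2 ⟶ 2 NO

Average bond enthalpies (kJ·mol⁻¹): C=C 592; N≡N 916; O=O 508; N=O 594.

ΔH ≈ +236 kJ

Bonds broken (reactants):
  N≡N: 1 × 916 = 916
  O=O: 1 × 508 = 508
  Σ(broken) = 1424 kJ
Bonds formed (products):
  N=O: 2 × 594 = 1188
  Σ(formed) = 1188 kJ
ΔH = Σ(broken) − Σ(formed) = 1424 − 1188 = +236 kJ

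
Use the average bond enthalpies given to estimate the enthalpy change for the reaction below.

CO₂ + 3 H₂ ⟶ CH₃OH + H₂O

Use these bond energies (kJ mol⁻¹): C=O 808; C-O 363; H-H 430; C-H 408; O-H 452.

ΔH ≈ −37 kJ

Bonds broken (reactants):
  C=O: 2 × 808 = 1616
  H-H: 3 × 430 = 1290
  Σ(broken) = 2906 kJ
Bonds formed (products):
  C-H: 3 × 408 = 1224
  C-O: 1 × 363 = 363
  O-H: 3 × 452 = 1356
  Σ(formed) = 2943 kJ
ΔH = Σ(broken) − Σ(formed) = 2906 − 2943 = −37 kJ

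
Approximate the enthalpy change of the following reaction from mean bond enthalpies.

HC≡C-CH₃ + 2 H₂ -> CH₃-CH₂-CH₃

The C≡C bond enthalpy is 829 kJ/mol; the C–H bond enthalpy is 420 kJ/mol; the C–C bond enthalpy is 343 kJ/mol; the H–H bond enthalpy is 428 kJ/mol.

Bonds broken (reactants):
  C≡C: 1 × 829 = 829
  C–C: 1 × 343 = 343
  C–H: 4 × 420 = 1680
  H–H: 2 × 428 = 856
  Σ(broken) = 3708 kJ
Bonds formed (products):
  C–C: 2 × 343 = 686
  C–H: 8 × 420 = 3360
  Σ(formed) = 4046 kJ
ΔH = Σ(broken) − Σ(formed) = 3708 − 4046 = −338 kJ

ΔH ≈ −338 kJ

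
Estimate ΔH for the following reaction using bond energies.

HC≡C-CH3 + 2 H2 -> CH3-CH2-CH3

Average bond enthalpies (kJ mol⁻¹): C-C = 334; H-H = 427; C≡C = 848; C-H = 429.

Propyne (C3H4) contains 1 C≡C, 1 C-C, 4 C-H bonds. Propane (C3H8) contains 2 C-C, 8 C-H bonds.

Bonds broken (reactants):
  C≡C: 1 × 848 = 848
  C-C: 1 × 334 = 334
  C-H: 4 × 429 = 1716
  H-H: 2 × 427 = 854
  Σ(broken) = 3752 kJ
Bonds formed (products):
  C-C: 2 × 334 = 668
  C-H: 8 × 429 = 3432
  Σ(formed) = 4100 kJ
ΔH = Σ(broken) − Σ(formed) = 3752 − 4100 = −348 kJ

ΔH ≈ −348 kJ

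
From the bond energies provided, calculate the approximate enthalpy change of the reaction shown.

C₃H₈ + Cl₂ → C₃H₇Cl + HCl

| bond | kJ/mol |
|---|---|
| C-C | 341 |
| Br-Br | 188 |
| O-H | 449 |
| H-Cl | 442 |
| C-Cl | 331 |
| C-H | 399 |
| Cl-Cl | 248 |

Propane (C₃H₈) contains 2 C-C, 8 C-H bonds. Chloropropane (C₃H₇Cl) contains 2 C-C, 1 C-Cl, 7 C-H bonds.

ΔH ≈ −126 kJ

Bonds broken (reactants):
  C-C: 2 × 341 = 682
  C-H: 8 × 399 = 3192
  Cl-Cl: 1 × 248 = 248
  Σ(broken) = 4122 kJ
Bonds formed (products):
  C-C: 2 × 341 = 682
  C-Cl: 1 × 331 = 331
  C-H: 7 × 399 = 2793
  H-Cl: 1 × 442 = 442
  Σ(formed) = 4248 kJ
ΔH = Σ(broken) − Σ(formed) = 4122 − 4248 = −126 kJ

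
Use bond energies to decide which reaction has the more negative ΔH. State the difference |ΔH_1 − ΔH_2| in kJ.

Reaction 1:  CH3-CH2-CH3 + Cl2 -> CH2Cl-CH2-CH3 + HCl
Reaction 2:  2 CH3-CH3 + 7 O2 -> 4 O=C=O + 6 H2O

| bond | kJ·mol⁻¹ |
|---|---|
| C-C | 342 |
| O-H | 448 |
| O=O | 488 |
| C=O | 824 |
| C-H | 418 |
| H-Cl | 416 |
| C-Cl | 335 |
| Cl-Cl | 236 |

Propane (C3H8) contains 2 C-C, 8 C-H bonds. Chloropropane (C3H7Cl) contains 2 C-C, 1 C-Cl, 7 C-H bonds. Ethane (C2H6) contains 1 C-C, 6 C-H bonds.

Reaction 1:
  Bonds broken (reactants):
    C-C: 2 × 342 = 684
    C-H: 8 × 418 = 3344
    Cl-Cl: 1 × 236 = 236
    Σ(broken) = 4264 kJ
  Bonds formed (products):
    C-C: 2 × 342 = 684
    C-Cl: 1 × 335 = 335
    C-H: 7 × 418 = 2926
    H-Cl: 1 × 416 = 416
    Σ(formed) = 4361 kJ
  ΔH_1 = 4264 − 4361 = −97 kJ
Reaction 2:
  Bonds broken (reactants):
    C-C: 2 × 342 = 684
    C-H: 12 × 418 = 5016
    O=O: 7 × 488 = 3416
    Σ(broken) = 9116 kJ
  Bonds formed (products):
    C=O: 8 × 824 = 6592
    O-H: 12 × 448 = 5376
    Σ(formed) = 11968 kJ
  ΔH_2 = 9116 − 11968 = −2852 kJ
ΔH_1 − ΔH_2 = +2755 kJ, so reaction 2 has the more negative ΔH; |ΔH_1 − ΔH_2| = 2755 kJ.

Reaction 2, by 2755 kJ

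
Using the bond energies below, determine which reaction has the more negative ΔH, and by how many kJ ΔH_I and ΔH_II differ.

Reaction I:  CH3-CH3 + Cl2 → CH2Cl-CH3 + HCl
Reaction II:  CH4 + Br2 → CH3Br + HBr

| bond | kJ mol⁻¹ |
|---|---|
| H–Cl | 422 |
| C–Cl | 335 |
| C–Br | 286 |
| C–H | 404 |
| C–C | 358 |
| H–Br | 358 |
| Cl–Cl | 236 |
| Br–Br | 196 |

Reaction I, by 73 kJ

Reaction I:
  Bonds broken (reactants):
    C–C: 1 × 358 = 358
    C–H: 6 × 404 = 2424
    Cl–Cl: 1 × 236 = 236
    Σ(broken) = 3018 kJ
  Bonds formed (products):
    C–C: 1 × 358 = 358
    C–Cl: 1 × 335 = 335
    C–H: 5 × 404 = 2020
    H–Cl: 1 × 422 = 422
    Σ(formed) = 3135 kJ
  ΔH_I = 3018 − 3135 = −117 kJ
Reaction II:
  Bonds broken (reactants):
    Br–Br: 1 × 196 = 196
    C–H: 4 × 404 = 1616
    Σ(broken) = 1812 kJ
  Bonds formed (products):
    C–Br: 1 × 286 = 286
    C–H: 3 × 404 = 1212
    H–Br: 1 × 358 = 358
    Σ(formed) = 1856 kJ
  ΔH_II = 1812 − 1856 = −44 kJ
ΔH_I − ΔH_II = −73 kJ, so reaction I has the more negative ΔH; |ΔH_I − ΔH_II| = 73 kJ.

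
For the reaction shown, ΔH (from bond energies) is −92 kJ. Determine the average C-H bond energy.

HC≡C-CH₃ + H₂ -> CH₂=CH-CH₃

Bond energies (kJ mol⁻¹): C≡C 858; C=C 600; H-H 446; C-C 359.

D(C-H) ≈ 398 kJ/mol

Let D be the C-H bond energy.
Σ(broken) = 1×858 + 1×359 + 4×D + 1×446 = 1663 + 4D
Σ(formed) = 1×359 + 6×D + 1×600 = 959 + 6D
ΔH = Σ(broken) − Σ(formed) = (1663 + 4D) − (959 + 6D) = +704 − 2D
Setting this equal to −92 kJ gives 2D = 796, so D = 398 kJ/mol.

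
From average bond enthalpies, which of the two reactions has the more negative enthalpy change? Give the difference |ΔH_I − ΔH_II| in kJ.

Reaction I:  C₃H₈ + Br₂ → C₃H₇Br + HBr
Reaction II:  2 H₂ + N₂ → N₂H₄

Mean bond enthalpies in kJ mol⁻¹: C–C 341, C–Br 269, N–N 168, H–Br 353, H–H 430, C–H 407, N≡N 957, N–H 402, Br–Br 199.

Reaction I:
  Bonds broken (reactants):
    Br–Br: 1 × 199 = 199
    C–C: 2 × 341 = 682
    C–H: 8 × 407 = 3256
    Σ(broken) = 4137 kJ
  Bonds formed (products):
    C–Br: 1 × 269 = 269
    C–C: 2 × 341 = 682
    C–H: 7 × 407 = 2849
    H–Br: 1 × 353 = 353
    Σ(formed) = 4153 kJ
  ΔH_I = 4137 − 4153 = −16 kJ
Reaction II:
  Bonds broken (reactants):
    H–H: 2 × 430 = 860
    N≡N: 1 × 957 = 957
    Σ(broken) = 1817 kJ
  Bonds formed (products):
    N–H: 4 × 402 = 1608
    N–N: 1 × 168 = 168
    Σ(formed) = 1776 kJ
  ΔH_II = 1817 − 1776 = +41 kJ
ΔH_I − ΔH_II = −57 kJ, so reaction I has the more negative ΔH; |ΔH_I − ΔH_II| = 57 kJ.

Reaction I, by 57 kJ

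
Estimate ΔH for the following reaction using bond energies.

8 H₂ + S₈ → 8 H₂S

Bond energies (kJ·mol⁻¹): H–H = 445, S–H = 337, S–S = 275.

Bonds broken (reactants):
  H–H: 8 × 445 = 3560
  S–S: 8 × 275 = 2200
  Σ(broken) = 5760 kJ
Bonds formed (products):
  S–H: 16 × 337 = 5392
  Σ(formed) = 5392 kJ
ΔH = Σ(broken) − Σ(formed) = 5760 − 5392 = +368 kJ

ΔH ≈ +368 kJ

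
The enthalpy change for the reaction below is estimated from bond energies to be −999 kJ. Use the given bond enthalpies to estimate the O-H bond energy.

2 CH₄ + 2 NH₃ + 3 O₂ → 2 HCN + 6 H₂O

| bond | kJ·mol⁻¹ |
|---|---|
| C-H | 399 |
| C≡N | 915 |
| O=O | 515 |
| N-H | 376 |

D(O-H) ≈ 447 kJ/mol

Let D be the O-H bond energy.
Σ(broken) = 8×399 + 6×376 + 3×515 = 6993
Σ(formed) = 2×915 + 2×399 + 12×D = 2628 + 12D
ΔH = Σ(broken) − Σ(formed) = (6993) − (2628 + 12D) = +4365 − 12D
Setting this equal to −999 kJ gives 12D = 5364, so D = 447 kJ/mol.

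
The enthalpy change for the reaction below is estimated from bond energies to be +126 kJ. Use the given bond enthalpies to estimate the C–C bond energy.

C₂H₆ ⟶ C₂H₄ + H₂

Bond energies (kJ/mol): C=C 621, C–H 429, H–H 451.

D(C–C) ≈ 340 kJ/mol

Let D be the C–C bond energy.
Σ(broken) = 1×D + 6×429 = 2574 + D
Σ(formed) = 4×429 + 1×621 + 1×451 = 2788
ΔH = Σ(broken) − Σ(formed) = (2574 + D) − (2788) = −214 + D
Setting this equal to +126 kJ gives D = 340 kJ/mol.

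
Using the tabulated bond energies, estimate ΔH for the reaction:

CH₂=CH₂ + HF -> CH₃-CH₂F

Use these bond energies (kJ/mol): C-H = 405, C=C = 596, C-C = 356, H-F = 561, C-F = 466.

Bonds broken (reactants):
  C-H: 4 × 405 = 1620
  C=C: 1 × 596 = 596
  H-F: 1 × 561 = 561
  Σ(broken) = 2777 kJ
Bonds formed (products):
  C-C: 1 × 356 = 356
  C-F: 1 × 466 = 466
  C-H: 5 × 405 = 2025
  Σ(formed) = 2847 kJ
ΔH = Σ(broken) − Σ(formed) = 2777 − 2847 = −70 kJ

ΔH ≈ −70 kJ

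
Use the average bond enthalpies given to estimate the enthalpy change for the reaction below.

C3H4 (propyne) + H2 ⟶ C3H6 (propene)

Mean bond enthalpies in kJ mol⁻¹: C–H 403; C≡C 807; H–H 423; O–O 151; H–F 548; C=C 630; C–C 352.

ΔH ≈ −206 kJ

Bonds broken (reactants):
  C≡C: 1 × 807 = 807
  C–C: 1 × 352 = 352
  C–H: 4 × 403 = 1612
  H–H: 1 × 423 = 423
  Σ(broken) = 3194 kJ
Bonds formed (products):
  C–C: 1 × 352 = 352
  C–H: 6 × 403 = 2418
  C=C: 1 × 630 = 630
  Σ(formed) = 3400 kJ
ΔH = Σ(broken) − Σ(formed) = 3194 − 3400 = −206 kJ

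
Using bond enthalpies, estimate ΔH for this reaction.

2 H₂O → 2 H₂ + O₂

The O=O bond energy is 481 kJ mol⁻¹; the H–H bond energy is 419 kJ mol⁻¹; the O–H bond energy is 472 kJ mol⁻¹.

ΔH ≈ +569 kJ

Bonds broken (reactants):
  O–H: 4 × 472 = 1888
  Σ(broken) = 1888 kJ
Bonds formed (products):
  H–H: 2 × 419 = 838
  O=O: 1 × 481 = 481
  Σ(formed) = 1319 kJ
ΔH = Σ(broken) − Σ(formed) = 1888 − 1319 = +569 kJ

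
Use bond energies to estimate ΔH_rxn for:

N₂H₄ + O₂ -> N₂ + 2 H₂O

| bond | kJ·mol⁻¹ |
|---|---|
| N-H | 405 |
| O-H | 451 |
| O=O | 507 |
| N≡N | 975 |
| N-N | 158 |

Bonds broken (reactants):
  N-H: 4 × 405 = 1620
  N-N: 1 × 158 = 158
  O=O: 1 × 507 = 507
  Σ(broken) = 2285 kJ
Bonds formed (products):
  N≡N: 1 × 975 = 975
  O-H: 4 × 451 = 1804
  Σ(formed) = 2779 kJ
ΔH = Σ(broken) − Σ(formed) = 2285 − 2779 = −494 kJ

ΔH ≈ −494 kJ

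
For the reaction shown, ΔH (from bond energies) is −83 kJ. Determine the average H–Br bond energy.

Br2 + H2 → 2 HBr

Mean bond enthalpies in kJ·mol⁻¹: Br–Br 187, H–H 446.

D(H–Br) ≈ 358 kJ/mol

Let D be the H–Br bond energy.
Σ(broken) = 1×187 + 1×446 = 633
Σ(formed) = 2×D = 2D
ΔH = Σ(broken) − Σ(formed) = (633) − (2D) = +633 − 2D
Setting this equal to −83 kJ gives 2D = 716, so D = 358 kJ/mol.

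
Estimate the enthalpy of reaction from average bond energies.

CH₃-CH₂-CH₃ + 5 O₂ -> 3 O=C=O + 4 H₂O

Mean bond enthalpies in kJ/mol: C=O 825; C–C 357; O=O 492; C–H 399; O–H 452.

Bonds broken (reactants):
  C–C: 2 × 357 = 714
  C–H: 8 × 399 = 3192
  O=O: 5 × 492 = 2460
  Σ(broken) = 6366 kJ
Bonds formed (products):
  C=O: 6 × 825 = 4950
  O–H: 8 × 452 = 3616
  Σ(formed) = 8566 kJ
ΔH = Σ(broken) − Σ(formed) = 6366 − 8566 = −2200 kJ

ΔH ≈ −2200 kJ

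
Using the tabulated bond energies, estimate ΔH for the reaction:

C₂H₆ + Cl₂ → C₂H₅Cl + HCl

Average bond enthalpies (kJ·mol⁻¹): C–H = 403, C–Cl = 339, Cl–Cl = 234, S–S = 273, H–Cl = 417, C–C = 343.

Bonds broken (reactants):
  C–C: 1 × 343 = 343
  C–H: 6 × 403 = 2418
  Cl–Cl: 1 × 234 = 234
  Σ(broken) = 2995 kJ
Bonds formed (products):
  C–C: 1 × 343 = 343
  C–Cl: 1 × 339 = 339
  C–H: 5 × 403 = 2015
  H–Cl: 1 × 417 = 417
  Σ(formed) = 3114 kJ
ΔH = Σ(broken) − Σ(formed) = 2995 − 3114 = −119 kJ

ΔH ≈ −119 kJ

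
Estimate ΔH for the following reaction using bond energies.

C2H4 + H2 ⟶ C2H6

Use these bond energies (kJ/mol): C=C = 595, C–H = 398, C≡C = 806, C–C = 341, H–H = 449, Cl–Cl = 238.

Bonds broken (reactants):
  C–H: 4 × 398 = 1592
  C=C: 1 × 595 = 595
  H–H: 1 × 449 = 449
  Σ(broken) = 2636 kJ
Bonds formed (products):
  C–C: 1 × 341 = 341
  C–H: 6 × 398 = 2388
  Σ(formed) = 2729 kJ
ΔH = Σ(broken) − Σ(formed) = 2636 − 2729 = −93 kJ

ΔH ≈ −93 kJ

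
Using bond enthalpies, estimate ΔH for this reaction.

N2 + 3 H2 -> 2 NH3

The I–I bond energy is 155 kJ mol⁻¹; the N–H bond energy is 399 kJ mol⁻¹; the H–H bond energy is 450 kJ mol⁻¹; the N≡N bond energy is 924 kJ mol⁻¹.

ΔH ≈ −120 kJ

Bonds broken (reactants):
  H–H: 3 × 450 = 1350
  N≡N: 1 × 924 = 924
  Σ(broken) = 2274 kJ
Bonds formed (products):
  N–H: 6 × 399 = 2394
  Σ(formed) = 2394 kJ
ΔH = Σ(broken) − Σ(formed) = 2274 − 2394 = −120 kJ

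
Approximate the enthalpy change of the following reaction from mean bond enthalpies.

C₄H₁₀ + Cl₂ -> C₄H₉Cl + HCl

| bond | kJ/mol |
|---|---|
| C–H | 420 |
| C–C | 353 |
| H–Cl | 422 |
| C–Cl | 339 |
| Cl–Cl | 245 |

Bonds broken (reactants):
  C–C: 3 × 353 = 1059
  C–H: 10 × 420 = 4200
  Cl–Cl: 1 × 245 = 245
  Σ(broken) = 5504 kJ
Bonds formed (products):
  C–C: 3 × 353 = 1059
  C–Cl: 1 × 339 = 339
  C–H: 9 × 420 = 3780
  H–Cl: 1 × 422 = 422
  Σ(formed) = 5600 kJ
ΔH = Σ(broken) − Σ(formed) = 5504 − 5600 = −96 kJ

ΔH ≈ −96 kJ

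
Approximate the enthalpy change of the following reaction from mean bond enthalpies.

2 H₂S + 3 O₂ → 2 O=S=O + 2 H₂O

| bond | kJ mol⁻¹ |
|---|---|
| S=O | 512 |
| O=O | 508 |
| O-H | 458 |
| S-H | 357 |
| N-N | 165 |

Bonds broken (reactants):
  O=O: 3 × 508 = 1524
  S-H: 4 × 357 = 1428
  Σ(broken) = 2952 kJ
Bonds formed (products):
  O-H: 4 × 458 = 1832
  S=O: 4 × 512 = 2048
  Σ(formed) = 3880 kJ
ΔH = Σ(broken) − Σ(formed) = 2952 − 3880 = −928 kJ

ΔH ≈ −928 kJ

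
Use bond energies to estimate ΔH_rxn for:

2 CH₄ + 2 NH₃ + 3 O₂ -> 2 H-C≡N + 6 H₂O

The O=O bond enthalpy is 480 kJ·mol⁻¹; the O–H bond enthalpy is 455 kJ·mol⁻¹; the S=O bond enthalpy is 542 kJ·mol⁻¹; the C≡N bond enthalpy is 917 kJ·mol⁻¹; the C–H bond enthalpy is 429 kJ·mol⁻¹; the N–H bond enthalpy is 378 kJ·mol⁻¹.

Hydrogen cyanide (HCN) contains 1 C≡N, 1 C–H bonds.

Bonds broken (reactants):
  C–H: 8 × 429 = 3432
  N–H: 6 × 378 = 2268
  O=O: 3 × 480 = 1440
  Σ(broken) = 7140 kJ
Bonds formed (products):
  C≡N: 2 × 917 = 1834
  C–H: 2 × 429 = 858
  O–H: 12 × 455 = 5460
  Σ(formed) = 8152 kJ
ΔH = Σ(broken) − Σ(formed) = 7140 − 8152 = −1012 kJ

ΔH ≈ −1012 kJ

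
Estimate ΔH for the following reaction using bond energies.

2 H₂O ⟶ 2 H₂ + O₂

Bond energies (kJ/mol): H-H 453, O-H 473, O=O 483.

ΔH ≈ +503 kJ

Bonds broken (reactants):
  O-H: 4 × 473 = 1892
  Σ(broken) = 1892 kJ
Bonds formed (products):
  H-H: 2 × 453 = 906
  O=O: 1 × 483 = 483
  Σ(formed) = 1389 kJ
ΔH = Σ(broken) − Σ(formed) = 1892 − 1389 = +503 kJ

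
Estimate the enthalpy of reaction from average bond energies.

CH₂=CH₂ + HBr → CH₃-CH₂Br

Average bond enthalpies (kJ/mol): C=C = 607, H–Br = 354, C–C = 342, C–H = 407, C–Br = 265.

Bonds broken (reactants):
  C–H: 4 × 407 = 1628
  C=C: 1 × 607 = 607
  H–Br: 1 × 354 = 354
  Σ(broken) = 2589 kJ
Bonds formed (products):
  C–Br: 1 × 265 = 265
  C–C: 1 × 342 = 342
  C–H: 5 × 407 = 2035
  Σ(formed) = 2642 kJ
ΔH = Σ(broken) − Σ(formed) = 2589 − 2642 = −53 kJ

ΔH ≈ −53 kJ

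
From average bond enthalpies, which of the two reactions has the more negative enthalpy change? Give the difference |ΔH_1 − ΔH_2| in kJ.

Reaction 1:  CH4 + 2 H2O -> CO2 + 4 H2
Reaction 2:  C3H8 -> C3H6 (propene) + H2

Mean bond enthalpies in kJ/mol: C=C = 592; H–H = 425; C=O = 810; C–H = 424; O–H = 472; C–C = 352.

Reaction 2, by 81 kJ

Reaction 1:
  Bonds broken (reactants):
    C–H: 4 × 424 = 1696
    O–H: 4 × 472 = 1888
    Σ(broken) = 3584 kJ
  Bonds formed (products):
    C=O: 2 × 810 = 1620
    H–H: 4 × 425 = 1700
    Σ(formed) = 3320 kJ
  ΔH_1 = 3584 − 3320 = +264 kJ
Reaction 2:
  Bonds broken (reactants):
    C–C: 2 × 352 = 704
    C–H: 8 × 424 = 3392
    Σ(broken) = 4096 kJ
  Bonds formed (products):
    C–C: 1 × 352 = 352
    C–H: 6 × 424 = 2544
    C=C: 1 × 592 = 592
    H–H: 1 × 425 = 425
    Σ(formed) = 3913 kJ
  ΔH_2 = 4096 − 3913 = +183 kJ
ΔH_1 − ΔH_2 = +81 kJ, so reaction 2 has the more negative ΔH; |ΔH_1 − ΔH_2| = 81 kJ.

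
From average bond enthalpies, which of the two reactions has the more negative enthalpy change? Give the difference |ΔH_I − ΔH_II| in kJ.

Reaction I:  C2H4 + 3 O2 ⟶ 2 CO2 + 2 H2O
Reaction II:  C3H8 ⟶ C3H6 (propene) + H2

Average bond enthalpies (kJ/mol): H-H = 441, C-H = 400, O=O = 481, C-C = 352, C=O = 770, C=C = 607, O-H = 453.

Reaction I, by 1346 kJ

Reaction I:
  Bonds broken (reactants):
    C-H: 4 × 400 = 1600
    C=C: 1 × 607 = 607
    O=O: 3 × 481 = 1443
    Σ(broken) = 3650 kJ
  Bonds formed (products):
    C=O: 4 × 770 = 3080
    O-H: 4 × 453 = 1812
    Σ(formed) = 4892 kJ
  ΔH_I = 3650 − 4892 = −1242 kJ
Reaction II:
  Bonds broken (reactants):
    C-C: 2 × 352 = 704
    C-H: 8 × 400 = 3200
    Σ(broken) = 3904 kJ
  Bonds formed (products):
    C-C: 1 × 352 = 352
    C-H: 6 × 400 = 2400
    C=C: 1 × 607 = 607
    H-H: 1 × 441 = 441
    Σ(formed) = 3800 kJ
  ΔH_II = 3904 − 3800 = +104 kJ
ΔH_I − ΔH_II = −1346 kJ, so reaction I has the more negative ΔH; |ΔH_I − ΔH_II| = 1346 kJ.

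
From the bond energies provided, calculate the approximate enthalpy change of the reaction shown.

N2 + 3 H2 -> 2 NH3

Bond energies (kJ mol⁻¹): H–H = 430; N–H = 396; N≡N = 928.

Bonds broken (reactants):
  H–H: 3 × 430 = 1290
  N≡N: 1 × 928 = 928
  Σ(broken) = 2218 kJ
Bonds formed (products):
  N–H: 6 × 396 = 2376
  Σ(formed) = 2376 kJ
ΔH = Σ(broken) − Σ(formed) = 2218 − 2376 = −158 kJ

ΔH ≈ −158 kJ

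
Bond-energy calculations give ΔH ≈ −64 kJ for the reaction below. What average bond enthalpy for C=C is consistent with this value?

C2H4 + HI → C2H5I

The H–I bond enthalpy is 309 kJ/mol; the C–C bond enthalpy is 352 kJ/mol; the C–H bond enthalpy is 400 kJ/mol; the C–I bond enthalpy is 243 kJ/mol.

D(C=C) ≈ 622 kJ/mol

Let D be the C=C bond energy.
Σ(broken) = 4×400 + 1×D + 1×309 = 1909 + D
Σ(formed) = 1×352 + 5×400 + 1×243 = 2595
ΔH = Σ(broken) − Σ(formed) = (1909 + D) − (2595) = −686 + D
Setting this equal to −64 kJ gives D = 622 kJ/mol.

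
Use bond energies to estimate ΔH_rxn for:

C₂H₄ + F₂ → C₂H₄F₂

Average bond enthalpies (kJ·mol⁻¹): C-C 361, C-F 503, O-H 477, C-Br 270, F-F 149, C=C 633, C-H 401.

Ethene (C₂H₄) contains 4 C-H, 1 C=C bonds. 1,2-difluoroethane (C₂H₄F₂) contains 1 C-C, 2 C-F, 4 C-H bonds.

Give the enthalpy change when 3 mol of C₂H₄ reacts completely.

Bonds broken (reactants):
  C-H: 4 × 401 = 1604
  C=C: 1 × 633 = 633
  F-F: 1 × 149 = 149
  Σ(broken) = 2386 kJ
Bonds formed (products):
  C-C: 1 × 361 = 361
  C-F: 2 × 503 = 1006
  C-H: 4 × 401 = 1604
  Σ(formed) = 2971 kJ
ΔH = Σ(broken) − Σ(formed) = 2386 − 2971 = −585 kJ
For 3× the reaction as written: 3 × (−585) = −1755 kJ

ΔH = −1755 kJ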